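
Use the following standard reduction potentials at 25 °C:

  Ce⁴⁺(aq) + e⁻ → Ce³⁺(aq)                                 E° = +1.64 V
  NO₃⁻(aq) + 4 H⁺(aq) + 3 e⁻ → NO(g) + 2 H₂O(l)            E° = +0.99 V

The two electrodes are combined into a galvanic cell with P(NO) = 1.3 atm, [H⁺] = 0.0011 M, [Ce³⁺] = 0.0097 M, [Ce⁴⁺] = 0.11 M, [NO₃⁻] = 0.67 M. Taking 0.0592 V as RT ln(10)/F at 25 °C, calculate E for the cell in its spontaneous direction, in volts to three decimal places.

+0.952 V

Ce⁴⁺/Ce³⁺ is the cathode (higher E°), NO₃⁻/NO the anode: E°cell = +1.64 − (+0.99) = +0.65 V, n = 3.
Overall: 3 Ce⁴⁺(aq) + NO(g) + 2 H₂O(l) → 3 Ce³⁺(aq) + NO₃⁻(aq) + 4 H⁺(aq)
Q = [Ce³⁺]^3·[NO₃⁻]·[H⁺]^4 / ([Ce⁴⁺]^3·P(NO)); log Q = -15.286.
E = E° − (0.0592/n) log Q = +0.65 − (0.0592/3)(-15.286) = +0.952 V.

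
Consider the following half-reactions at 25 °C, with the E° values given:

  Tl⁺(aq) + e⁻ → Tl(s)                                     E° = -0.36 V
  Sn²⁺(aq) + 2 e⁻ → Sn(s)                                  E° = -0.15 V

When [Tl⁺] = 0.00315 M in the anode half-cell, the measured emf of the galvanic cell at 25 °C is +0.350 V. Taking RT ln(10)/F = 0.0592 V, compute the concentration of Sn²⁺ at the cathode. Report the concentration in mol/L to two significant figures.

Sn²⁺/Sn is the cathode, Tl⁺/Tl the anode: E°cell = +0.21 V, n = 2.
Overall reaction: Sn²⁺(aq) + 2 Tl(s) → Sn(s) + 2 Tl⁺(aq); Q = [Tl⁺]^2/[Sn²⁺]^1.
From E = E° − (0.0592/n) log Q: log Q = (E° − E)·n/0.0592 = (+0.21 − (+0.350))·2/0.0592 = -4.7297.
So 1·log[Sn²⁺] = 2·log(0.00315) − log Q = -5.0034 − (-4.7297) = -0.2737; [Sn²⁺] = 10^(-0.2737) ≈ 0.53 M.

0.53 M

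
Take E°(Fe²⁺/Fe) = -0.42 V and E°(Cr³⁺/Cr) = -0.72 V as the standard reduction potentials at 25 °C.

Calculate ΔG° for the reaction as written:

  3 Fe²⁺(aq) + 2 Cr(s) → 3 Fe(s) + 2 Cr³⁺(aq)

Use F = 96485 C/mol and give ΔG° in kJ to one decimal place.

As written, Fe²⁺/Fe is reduced (cathode) and Cr³⁺/Cr is oxidised (anode), so E°cell = (-0.42) − (-0.72) = +0.30 V.
Balancing electrons gives n = 6.
ΔG° = −nFE° = −(6)(96485)(+0.30) = -173,673 J = -173.7 kJ.

-173.7 kJ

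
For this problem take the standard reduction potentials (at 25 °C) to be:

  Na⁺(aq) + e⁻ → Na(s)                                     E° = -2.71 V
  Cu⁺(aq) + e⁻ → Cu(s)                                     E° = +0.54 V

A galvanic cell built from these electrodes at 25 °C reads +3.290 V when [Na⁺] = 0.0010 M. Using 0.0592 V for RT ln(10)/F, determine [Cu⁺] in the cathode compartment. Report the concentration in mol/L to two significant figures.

0.0047 M

Cu⁺/Cu is the cathode, Na⁺/Na the anode: E°cell = +3.25 V, n = 1.
Overall reaction: Cu⁺(aq) + Na(s) → Cu(s) + Na⁺(aq); Q = [Na⁺]^1/[Cu⁺]^1.
From E = E° − (0.0592/n) log Q: log Q = (E° − E)·n/0.0592 = (+3.25 − (+3.290))·1/0.0592 = -0.6757.
So 1·log[Cu⁺] = 1·log(0.001) − log Q = -3.0000 − (-0.6757) = -2.3243; [Cu⁺] = 10^(-2.3243) ≈ 0.0047 M.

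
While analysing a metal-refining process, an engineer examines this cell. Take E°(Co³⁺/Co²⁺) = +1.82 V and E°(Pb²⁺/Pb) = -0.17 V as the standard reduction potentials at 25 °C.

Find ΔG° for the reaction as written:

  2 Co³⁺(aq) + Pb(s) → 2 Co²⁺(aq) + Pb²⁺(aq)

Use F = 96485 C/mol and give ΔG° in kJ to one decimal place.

-384.0 kJ

As written, Co³⁺/Co²⁺ is reduced (cathode) and Pb²⁺/Pb is oxidised (anode), so E°cell = (+1.82) − (-0.17) = +1.99 V.
Balancing electrons gives n = 2.
ΔG° = −nFE° = −(2)(96485)(+1.99) = -384,010 J = -384.0 kJ.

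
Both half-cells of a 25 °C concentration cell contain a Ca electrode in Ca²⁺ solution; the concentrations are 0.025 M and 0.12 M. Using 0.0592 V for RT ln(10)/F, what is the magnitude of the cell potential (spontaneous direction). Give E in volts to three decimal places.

For a concentration cell E°cell = 0. The 0.12 M side is the cathode (reduction is favoured where [Ca²⁺] is higher).
With n = 2, E = −(0.0592/2) log([Ca²⁺]ₐₙ/[Ca²⁺]꜀ₐₜ) = −(0.0592/2) log(0.025/0.12) = −(0.0592/2)(-0.681) = +0.020 V.

+0.020 V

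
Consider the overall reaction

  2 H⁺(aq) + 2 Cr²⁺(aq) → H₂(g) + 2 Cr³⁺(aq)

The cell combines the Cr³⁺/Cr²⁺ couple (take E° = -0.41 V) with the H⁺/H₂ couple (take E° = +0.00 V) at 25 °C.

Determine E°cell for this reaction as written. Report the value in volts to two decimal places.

+0.41 V

The H⁺/H₂ couple has the higher reduction potential, so it is the cathode; Cr³⁺/Cr²⁺ is oxidised at the anode.
E°cell = E°(cathode) − E°(anode) = (+0.00) − (-0.41) = +0.41 V.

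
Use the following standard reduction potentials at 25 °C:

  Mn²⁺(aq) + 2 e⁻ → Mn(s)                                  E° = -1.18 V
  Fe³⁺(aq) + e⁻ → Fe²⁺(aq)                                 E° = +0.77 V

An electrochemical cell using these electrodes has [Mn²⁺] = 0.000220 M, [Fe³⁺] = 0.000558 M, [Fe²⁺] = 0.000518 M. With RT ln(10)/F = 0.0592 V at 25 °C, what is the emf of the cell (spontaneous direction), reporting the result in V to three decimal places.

Fe³⁺/Fe²⁺ is the cathode (higher E°), Mn²⁺/Mn the anode: E°cell = +0.77 − (-1.18) = +1.95 V, n = 2.
Overall: 2 Fe³⁺(aq) + Mn(s) → 2 Fe²⁺(aq) + Mn²⁺(aq)
Q = [Fe²⁺]^2·[Mn²⁺] / ([Fe³⁺]^2); log Q = -3.722.
E = E° − (0.0592/n) log Q = +1.95 − (0.0592/2)(-3.722) = +2.060 V.

+2.060 V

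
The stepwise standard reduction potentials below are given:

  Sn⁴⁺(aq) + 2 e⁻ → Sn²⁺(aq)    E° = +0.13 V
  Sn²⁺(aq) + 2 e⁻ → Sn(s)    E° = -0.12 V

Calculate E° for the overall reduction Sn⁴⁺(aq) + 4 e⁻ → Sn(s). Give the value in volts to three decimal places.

+0.005 V

Adding the free-energy changes (−nFE°) of the two steps gives −n₃FE°₃ = −n₁FE°₁ − n₂FE°₂.
E°₃ = (2×+0.13 + 2×-0.12) / 4 = (+0.020) / 4 = +0.005 V.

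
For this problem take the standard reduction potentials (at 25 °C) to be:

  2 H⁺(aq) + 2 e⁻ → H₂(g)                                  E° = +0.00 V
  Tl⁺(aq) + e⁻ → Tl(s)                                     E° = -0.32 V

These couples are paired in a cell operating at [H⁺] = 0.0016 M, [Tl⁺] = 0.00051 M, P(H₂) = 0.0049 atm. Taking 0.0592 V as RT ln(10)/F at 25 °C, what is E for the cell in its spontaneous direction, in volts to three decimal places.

+0.418 V

H⁺/H₂ is the cathode (higher E°), Tl⁺/Tl the anode: E°cell = +0.00 − (-0.32) = +0.32 V, n = 2.
Overall: 2 H⁺(aq) + 2 Tl(s) → H₂(g) + 2 Tl⁺(aq)
Q = P(H₂)·[Tl⁺]^2 / ([H⁺]^2); log Q = -3.303.
E = E° − (0.0592/n) log Q = +0.32 − (0.0592/2)(-3.303) = +0.418 V.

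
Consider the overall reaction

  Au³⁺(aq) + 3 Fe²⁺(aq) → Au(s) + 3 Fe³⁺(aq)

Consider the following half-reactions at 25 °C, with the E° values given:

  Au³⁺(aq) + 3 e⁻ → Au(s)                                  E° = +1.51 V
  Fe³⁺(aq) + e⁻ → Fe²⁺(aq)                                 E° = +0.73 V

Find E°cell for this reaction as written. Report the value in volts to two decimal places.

The Au³⁺/Au couple has the higher reduction potential, so it is the cathode; Fe³⁺/Fe²⁺ is oxidised at the anode.
E°cell = E°(cathode) − E°(anode) = (+1.51) − (+0.73) = +0.78 V.

+0.78 V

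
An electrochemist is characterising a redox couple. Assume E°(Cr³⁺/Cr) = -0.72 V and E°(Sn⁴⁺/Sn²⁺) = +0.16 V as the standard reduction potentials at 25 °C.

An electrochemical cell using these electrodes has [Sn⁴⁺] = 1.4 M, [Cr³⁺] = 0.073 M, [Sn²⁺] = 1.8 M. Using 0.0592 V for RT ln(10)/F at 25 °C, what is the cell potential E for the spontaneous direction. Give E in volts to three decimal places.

Sn⁴⁺/Sn²⁺ is the cathode (higher E°), Cr³⁺/Cr the anode: E°cell = +0.16 − (-0.72) = +0.88 V, n = 6.
Overall: 3 Sn⁴⁺(aq) + 2 Cr(s) → 3 Sn²⁺(aq) + 2 Cr³⁺(aq)
Q = [Sn²⁺]^3·[Cr³⁺]^2 / ([Sn⁴⁺]^3); log Q = -1.946.
E = E° − (0.0592/n) log Q = +0.88 − (0.0592/6)(-1.946) = +0.899 V.

+0.899 V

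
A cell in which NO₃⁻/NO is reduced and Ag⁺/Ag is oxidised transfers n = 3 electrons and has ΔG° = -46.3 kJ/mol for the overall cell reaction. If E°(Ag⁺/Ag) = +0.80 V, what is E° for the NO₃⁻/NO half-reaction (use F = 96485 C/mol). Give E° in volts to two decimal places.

E°cell = −ΔG°/(nF) = −(-46.3×10³)/((3)(96485)) = +0.160 V.
Since NO₃⁻/NO is the cathode and Ag⁺/Ag the anode, E°cell = E°(NO₃⁻/NO) − E°(Ag⁺/Ag).
So E°(NO₃⁻/NO) = E°cell + E°(Ag⁺/Ag) = +0.160 + (+0.80) = +0.96 V.

+0.96 V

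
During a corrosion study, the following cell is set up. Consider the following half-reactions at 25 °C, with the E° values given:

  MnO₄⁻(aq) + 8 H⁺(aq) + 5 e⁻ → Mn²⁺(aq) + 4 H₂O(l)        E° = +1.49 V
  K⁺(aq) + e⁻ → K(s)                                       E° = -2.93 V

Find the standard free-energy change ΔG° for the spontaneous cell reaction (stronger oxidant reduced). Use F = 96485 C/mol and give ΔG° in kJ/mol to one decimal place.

-2132.3 kJ/mol

MnO₄⁻/Mn²⁺ (E° = +1.49 V) is the cathode; K⁺/K (E° = -2.93 V) is the anode, so E°cell = +4.42 V.
Balancing electrons gives n = 5 (lcm of 5 and 1).
ΔG° = −nFE° = −(5)(96485)(+4.42) = -2,132,318 J = -2132.3 kJ/mol.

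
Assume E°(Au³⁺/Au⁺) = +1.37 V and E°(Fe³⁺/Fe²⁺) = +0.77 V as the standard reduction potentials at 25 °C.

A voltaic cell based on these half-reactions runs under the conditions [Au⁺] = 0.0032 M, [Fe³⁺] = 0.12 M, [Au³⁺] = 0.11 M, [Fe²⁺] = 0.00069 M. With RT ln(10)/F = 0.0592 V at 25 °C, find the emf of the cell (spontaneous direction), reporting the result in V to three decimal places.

Au³⁺/Au⁺ is the cathode (higher E°), Fe³⁺/Fe²⁺ the anode: E°cell = +1.37 − (+0.77) = +0.60 V, n = 2.
Overall: Au³⁺(aq) + 2 Fe²⁺(aq) → Au⁺(aq) + 2 Fe³⁺(aq)
Q = [Au⁺]·[Fe³⁺]^2 / ([Au³⁺]·[Fe²⁺]^2); log Q = 2.944.
E = E° − (0.0592/n) log Q = +0.60 − (0.0592/2)(2.944) = +0.513 V.

+0.513 V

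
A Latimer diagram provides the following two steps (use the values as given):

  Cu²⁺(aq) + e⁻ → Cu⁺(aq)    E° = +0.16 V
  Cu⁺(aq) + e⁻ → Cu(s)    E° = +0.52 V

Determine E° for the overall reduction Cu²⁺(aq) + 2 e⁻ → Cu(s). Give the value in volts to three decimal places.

Adding the free-energy changes (−nFE°) of the two steps gives −n₃FE°₃ = −n₁FE°₁ − n₂FE°₂.
E°₃ = (1×+0.16 + 1×+0.52) / 2 = (+0.680) / 2 = +0.340 V.

+0.340 V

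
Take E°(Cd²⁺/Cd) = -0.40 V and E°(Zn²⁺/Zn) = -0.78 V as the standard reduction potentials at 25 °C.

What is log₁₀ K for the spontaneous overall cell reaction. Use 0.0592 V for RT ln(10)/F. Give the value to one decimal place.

12.8

Cathode: Cd²⁺/Cd; anode: Zn²⁺/Zn. E°cell = +0.38 V, n = 2.
log K = nE°cell / 0.0592 = (2)(+0.38) / 0.0592 = 12.8.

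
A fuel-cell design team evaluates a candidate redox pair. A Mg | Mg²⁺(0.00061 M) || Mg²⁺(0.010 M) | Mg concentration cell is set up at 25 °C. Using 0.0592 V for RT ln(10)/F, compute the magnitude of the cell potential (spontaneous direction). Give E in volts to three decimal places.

For a concentration cell E°cell = 0. The 0.010 M side is the cathode (reduction is favoured where [Mg²⁺] is higher).
With n = 2, E = −(0.0592/2) log([Mg²⁺]ₐₙ/[Mg²⁺]꜀ₐₜ) = −(0.0592/2) log(0.00061/0.01) = −(0.0592/2)(-1.215) = +0.036 V.

+0.036 V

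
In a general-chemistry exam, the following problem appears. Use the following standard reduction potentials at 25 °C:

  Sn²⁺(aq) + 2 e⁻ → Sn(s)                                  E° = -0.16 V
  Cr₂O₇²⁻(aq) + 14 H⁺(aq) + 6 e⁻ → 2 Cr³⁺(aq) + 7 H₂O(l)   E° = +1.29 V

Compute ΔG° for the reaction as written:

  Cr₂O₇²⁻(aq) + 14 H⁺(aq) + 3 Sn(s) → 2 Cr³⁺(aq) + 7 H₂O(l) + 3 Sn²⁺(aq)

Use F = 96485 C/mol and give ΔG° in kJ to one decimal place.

As written, Cr₂O₇²⁻/Cr³⁺ is reduced (cathode) and Sn²⁺/Sn is oxidised (anode), so E°cell = (+1.29) − (-0.16) = +1.45 V.
Balancing electrons gives n = 6.
ΔG° = −nFE° = −(6)(96485)(+1.45) = -839,420 J = -839.4 kJ.

-839.4 kJ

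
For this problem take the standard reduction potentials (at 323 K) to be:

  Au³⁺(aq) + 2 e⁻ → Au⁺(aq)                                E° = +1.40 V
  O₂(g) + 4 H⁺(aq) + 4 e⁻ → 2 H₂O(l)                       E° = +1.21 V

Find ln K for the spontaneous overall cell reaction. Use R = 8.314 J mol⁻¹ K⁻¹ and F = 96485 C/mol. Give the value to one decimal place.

27.3

Cathode: Au³⁺/Au⁺; anode: O₂/H₂O. E°cell = (+1.40) − (+1.21) = +0.19 V, with n = 4.
ΔG° = −nFE° = −RT ln K, so ln K = nFE°/(RT) = (4)(96485)(+0.19) / ((8.314)(323)) = 27.306.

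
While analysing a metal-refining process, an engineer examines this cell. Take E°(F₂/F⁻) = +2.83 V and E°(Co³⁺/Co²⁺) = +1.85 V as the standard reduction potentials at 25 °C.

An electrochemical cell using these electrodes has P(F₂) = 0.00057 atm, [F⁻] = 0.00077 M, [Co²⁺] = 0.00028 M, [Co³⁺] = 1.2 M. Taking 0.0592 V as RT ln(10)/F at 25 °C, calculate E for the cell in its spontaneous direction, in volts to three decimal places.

+0.853 V

F₂/F⁻ is the cathode (higher E°), Co³⁺/Co²⁺ the anode: E°cell = +2.83 − (+1.85) = +0.98 V, n = 2.
Overall: F₂(g) + 2 Co²⁺(aq) → 2 F⁻(aq) + 2 Co³⁺(aq)
Q = [F⁻]^2·[Co³⁺]^2 / (P(F₂)·[Co²⁺]^2); log Q = 4.281.
E = E° − (0.0592/n) log Q = +0.98 − (0.0592/2)(4.281) = +0.853 V.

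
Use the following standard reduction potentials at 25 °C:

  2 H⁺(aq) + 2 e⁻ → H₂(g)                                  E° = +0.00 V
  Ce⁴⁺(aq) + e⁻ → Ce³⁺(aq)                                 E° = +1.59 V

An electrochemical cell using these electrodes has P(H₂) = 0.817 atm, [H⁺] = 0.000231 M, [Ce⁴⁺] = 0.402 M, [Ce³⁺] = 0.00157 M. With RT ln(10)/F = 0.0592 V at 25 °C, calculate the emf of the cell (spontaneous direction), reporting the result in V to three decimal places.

Ce⁴⁺/Ce³⁺ is the cathode (higher E°), H⁺/H₂ the anode: E°cell = +1.59 − (+0.00) = +1.59 V, n = 2.
Overall: 2 Ce⁴⁺(aq) + H₂(g) → 2 Ce³⁺(aq) + 2 H⁺(aq)
Q = [Ce³⁺]^2·[H⁺]^2 / ([Ce⁴⁺]^2·P(H₂)); log Q = -12.002.
E = E° − (0.0592/n) log Q = +1.59 − (0.0592/2)(-12.002) = +1.945 V.

+1.945 V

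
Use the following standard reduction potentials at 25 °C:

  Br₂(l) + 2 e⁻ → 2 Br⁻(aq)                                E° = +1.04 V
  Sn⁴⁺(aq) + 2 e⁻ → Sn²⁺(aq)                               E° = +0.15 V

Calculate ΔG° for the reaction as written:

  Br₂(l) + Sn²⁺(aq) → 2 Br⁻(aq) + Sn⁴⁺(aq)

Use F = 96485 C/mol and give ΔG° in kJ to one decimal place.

-171.7 kJ

As written, Br₂/Br⁻ is reduced (cathode) and Sn⁴⁺/Sn²⁺ is oxidised (anode), so E°cell = (+1.04) − (+0.15) = +0.89 V.
Balancing electrons gives n = 2.
ΔG° = −nFE° = −(2)(96485)(+0.89) = -171,743 J = -171.7 kJ.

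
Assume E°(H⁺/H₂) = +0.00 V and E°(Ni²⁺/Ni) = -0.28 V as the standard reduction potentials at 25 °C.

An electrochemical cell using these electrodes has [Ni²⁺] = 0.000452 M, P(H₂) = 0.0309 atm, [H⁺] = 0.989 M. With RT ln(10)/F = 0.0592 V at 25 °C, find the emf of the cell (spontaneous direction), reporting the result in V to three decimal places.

H⁺/H₂ is the cathode (higher E°), Ni²⁺/Ni the anode: E°cell = +0.00 − (-0.28) = +0.28 V, n = 2.
Overall: 2 H⁺(aq) + Ni(s) → H₂(g) + Ni²⁺(aq)
Q = P(H₂)·[Ni²⁺] / ([H⁺]^2); log Q = -4.845.
E = E° − (0.0592/n) log Q = +0.28 − (0.0592/2)(-4.845) = +0.423 V.

+0.423 V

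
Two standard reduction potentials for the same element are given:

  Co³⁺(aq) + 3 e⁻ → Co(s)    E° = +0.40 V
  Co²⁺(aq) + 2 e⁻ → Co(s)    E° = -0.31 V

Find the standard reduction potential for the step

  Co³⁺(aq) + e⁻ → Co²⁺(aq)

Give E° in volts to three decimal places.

Sequential free energies add, so n₃E°₃ = n₁E°₁ + n₂E°₂.
With n₃ = 3, and the known step contributing 2×(-0.31) V, the unknown satisfies 1·E° = 3×(+0.40) − 2×(-0.31) = +1.820.
E° = +1.820 / 1 = +1.820 V.

+1.820 V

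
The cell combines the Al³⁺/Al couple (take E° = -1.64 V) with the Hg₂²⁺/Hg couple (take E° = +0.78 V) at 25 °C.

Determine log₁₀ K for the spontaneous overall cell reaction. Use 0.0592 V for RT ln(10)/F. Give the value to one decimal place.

Cathode: Hg₂²⁺/Hg; anode: Al³⁺/Al. E°cell = +2.42 V, n = 6.
log K = nE°cell / 0.0592 = (6)(+2.42) / 0.0592 = 245.3.

245.3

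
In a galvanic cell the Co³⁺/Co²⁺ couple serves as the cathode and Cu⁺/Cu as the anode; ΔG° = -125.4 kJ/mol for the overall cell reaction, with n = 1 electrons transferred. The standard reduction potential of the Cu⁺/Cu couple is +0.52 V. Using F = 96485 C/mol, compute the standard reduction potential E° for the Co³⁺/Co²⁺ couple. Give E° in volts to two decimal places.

E°cell = −ΔG°/(nF) = −(-125.4×10³)/((1)(96485)) = +1.300 V.
Since Co³⁺/Co²⁺ is the cathode and Cu⁺/Cu the anode, E°cell = E°(Co³⁺/Co²⁺) − E°(Cu⁺/Cu).
So E°(Co³⁺/Co²⁺) = E°cell + E°(Cu⁺/Cu) = +1.300 + (+0.52) = +1.82 V.

+1.82 V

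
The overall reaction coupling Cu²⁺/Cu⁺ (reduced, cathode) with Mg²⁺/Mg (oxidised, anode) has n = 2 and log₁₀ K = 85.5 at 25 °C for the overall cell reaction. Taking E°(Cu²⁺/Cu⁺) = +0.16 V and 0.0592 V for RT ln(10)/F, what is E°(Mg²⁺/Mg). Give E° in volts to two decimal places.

-2.37 V

E°cell = (0.0592/n)·log K = (0.0592/2)(85.5) = +2.531 V.
Since Cu²⁺/Cu⁺ is the cathode and Mg²⁺/Mg the anode, E°cell = E°(Cu²⁺/Cu⁺) − E°(Mg²⁺/Mg).
So E°(Mg²⁺/Mg) = E°(Cu²⁺/Cu⁺) − E°cell = (+0.16) − (+2.531) = -2.37 V.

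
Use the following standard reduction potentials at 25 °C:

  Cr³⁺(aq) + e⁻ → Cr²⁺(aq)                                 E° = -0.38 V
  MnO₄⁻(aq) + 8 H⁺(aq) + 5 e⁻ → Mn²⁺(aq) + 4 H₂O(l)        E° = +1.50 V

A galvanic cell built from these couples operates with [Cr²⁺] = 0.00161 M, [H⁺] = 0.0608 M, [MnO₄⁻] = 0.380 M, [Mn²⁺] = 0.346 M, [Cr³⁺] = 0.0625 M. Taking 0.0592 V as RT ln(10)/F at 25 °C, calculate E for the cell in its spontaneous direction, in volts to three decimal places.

MnO₄⁻/Mn²⁺ is the cathode (higher E°), Cr³⁺/Cr²⁺ the anode: E°cell = +1.50 − (-0.38) = +1.88 V, n = 5.
Overall: MnO₄⁻(aq) + 8 H⁺(aq) + 5 Cr²⁺(aq) → Mn²⁺(aq) + 4 H₂O(l) + 5 Cr³⁺(aq)
Q = [Mn²⁺]·[Cr³⁺]^5 / ([MnO₄⁻]·[H⁺]^8·[Cr²⁺]^5); log Q = 17.633.
E = E° − (0.0592/n) log Q = +1.88 − (0.0592/5)(17.633) = +1.671 V.

+1.671 V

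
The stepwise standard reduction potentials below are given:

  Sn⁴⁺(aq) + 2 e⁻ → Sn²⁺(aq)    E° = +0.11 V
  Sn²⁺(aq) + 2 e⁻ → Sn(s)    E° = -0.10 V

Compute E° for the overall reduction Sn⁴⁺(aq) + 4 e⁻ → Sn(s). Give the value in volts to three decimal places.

Adding the free-energy changes (−nFE°) of the two steps gives −n₃FE°₃ = −n₁FE°₁ − n₂FE°₂.
E°₃ = (2×+0.11 + 2×-0.10) / 4 = (+0.020) / 4 = +0.005 V.

+0.005 V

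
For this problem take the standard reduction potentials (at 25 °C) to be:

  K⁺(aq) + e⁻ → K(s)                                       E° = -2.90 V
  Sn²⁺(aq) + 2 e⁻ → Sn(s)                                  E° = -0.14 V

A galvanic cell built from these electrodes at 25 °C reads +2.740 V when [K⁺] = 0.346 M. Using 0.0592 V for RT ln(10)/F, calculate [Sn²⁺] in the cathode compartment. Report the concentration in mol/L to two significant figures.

Sn²⁺/Sn is the cathode, K⁺/K the anode: E°cell = +2.76 V, n = 2.
Overall reaction: Sn²⁺(aq) + 2 K(s) → Sn(s) + 2 K⁺(aq); Q = [K⁺]^2/[Sn²⁺]^1.
From E = E° − (0.0592/n) log Q: log Q = (E° − E)·n/0.0592 = (+2.76 − (+2.740))·2/0.0592 = 0.6757.
So 1·log[Sn²⁺] = 2·log(0.346) − log Q = -0.9218 − (0.6757) = -1.5975; [Sn²⁺] = 10^(-1.5975) ≈ 0.025 M.

0.025 M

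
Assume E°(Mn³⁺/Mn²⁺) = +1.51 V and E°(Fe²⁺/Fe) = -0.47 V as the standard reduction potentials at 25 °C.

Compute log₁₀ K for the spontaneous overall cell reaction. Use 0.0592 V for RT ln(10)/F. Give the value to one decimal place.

66.9

Cathode: Mn³⁺/Mn²⁺; anode: Fe²⁺/Fe. E°cell = +1.98 V, n = 2.
log K = nE°cell / 0.0592 = (2)(+1.98) / 0.0592 = 66.9.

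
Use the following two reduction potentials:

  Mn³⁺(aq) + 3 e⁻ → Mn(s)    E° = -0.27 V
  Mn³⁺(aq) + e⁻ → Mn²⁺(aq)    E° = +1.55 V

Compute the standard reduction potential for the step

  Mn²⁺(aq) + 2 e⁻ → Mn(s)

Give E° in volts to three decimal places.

Sequential free energies add, so n₃E°₃ = n₁E°₁ + n₂E°₂.
With n₃ = 3, and the known step contributing 1×(+1.55) V, the unknown satisfies 2·E° = 3×(-0.27) − 1×(+1.55) = -2.360.
E° = -2.360 / 2 = -1.180 V.

-1.180 V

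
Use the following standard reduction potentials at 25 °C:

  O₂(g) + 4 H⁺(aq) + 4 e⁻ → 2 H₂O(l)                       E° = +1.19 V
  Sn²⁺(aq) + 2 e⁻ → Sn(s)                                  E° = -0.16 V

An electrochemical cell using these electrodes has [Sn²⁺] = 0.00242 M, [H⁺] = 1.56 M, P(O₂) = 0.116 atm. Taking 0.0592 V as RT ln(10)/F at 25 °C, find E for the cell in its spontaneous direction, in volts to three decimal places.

O₂/H₂O is the cathode (higher E°), Sn²⁺/Sn the anode: E°cell = +1.19 − (-0.16) = +1.35 V, n = 4.
Overall: O₂(g) + 4 H⁺(aq) + 2 Sn(s) → 2 H₂O(l) + 2 Sn²⁺(aq)
Q = [Sn²⁺]^2 / (P(O₂)·[H⁺]^4); log Q = -5.069.
E = E° − (0.0592/n) log Q = +1.35 − (0.0592/4)(-5.069) = +1.425 V.

+1.425 V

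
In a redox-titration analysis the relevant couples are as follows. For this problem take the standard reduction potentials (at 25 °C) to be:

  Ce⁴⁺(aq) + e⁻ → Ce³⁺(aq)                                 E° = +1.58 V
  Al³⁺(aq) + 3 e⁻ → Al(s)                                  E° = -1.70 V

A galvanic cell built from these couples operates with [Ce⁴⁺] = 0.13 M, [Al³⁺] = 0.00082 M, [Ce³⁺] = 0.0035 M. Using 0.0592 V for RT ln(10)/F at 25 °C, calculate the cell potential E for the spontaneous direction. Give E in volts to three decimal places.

Ce⁴⁺/Ce³⁺ is the cathode (higher E°), Al³⁺/Al the anode: E°cell = +1.58 − (-1.70) = +3.28 V, n = 3.
Overall: 3 Ce⁴⁺(aq) + Al(s) → 3 Ce³⁺(aq) + Al³⁺(aq)
Q = [Ce³⁺]^3·[Al³⁺] / ([Ce⁴⁺]^3); log Q = -7.796.
E = E° − (0.0592/n) log Q = +3.28 − (0.0592/3)(-7.796) = +3.434 V.

+3.434 V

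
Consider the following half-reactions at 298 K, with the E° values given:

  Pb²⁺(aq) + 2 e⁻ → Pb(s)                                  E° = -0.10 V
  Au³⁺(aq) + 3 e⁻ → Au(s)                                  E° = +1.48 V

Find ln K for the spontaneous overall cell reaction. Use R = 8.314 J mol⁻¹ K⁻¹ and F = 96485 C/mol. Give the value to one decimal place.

Cathode: Au³⁺/Au; anode: Pb²⁺/Pb. E°cell = (+1.48) − (-0.10) = +1.58 V, with n = 6.
ΔG° = −nFE° = −RT ln K, so ln K = nFE°/(RT) = (6)(96485)(+1.58) / ((8.314)(298)) = 369.183.

369.2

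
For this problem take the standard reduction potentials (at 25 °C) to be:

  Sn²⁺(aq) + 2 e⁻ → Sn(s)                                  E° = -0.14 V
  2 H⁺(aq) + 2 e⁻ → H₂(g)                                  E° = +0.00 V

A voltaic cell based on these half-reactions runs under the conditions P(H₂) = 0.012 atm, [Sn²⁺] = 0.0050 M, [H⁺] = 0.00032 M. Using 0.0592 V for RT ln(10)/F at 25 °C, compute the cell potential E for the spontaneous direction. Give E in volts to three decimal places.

+0.058 V

H⁺/H₂ is the cathode (higher E°), Sn²⁺/Sn the anode: E°cell = +0.00 − (-0.14) = +0.14 V, n = 2.
Overall: 2 H⁺(aq) + Sn(s) → H₂(g) + Sn²⁺(aq)
Q = P(H₂)·[Sn²⁺] / ([H⁺]^2); log Q = 2.768.
E = E° − (0.0592/n) log Q = +0.14 − (0.0592/2)(2.768) = +0.058 V.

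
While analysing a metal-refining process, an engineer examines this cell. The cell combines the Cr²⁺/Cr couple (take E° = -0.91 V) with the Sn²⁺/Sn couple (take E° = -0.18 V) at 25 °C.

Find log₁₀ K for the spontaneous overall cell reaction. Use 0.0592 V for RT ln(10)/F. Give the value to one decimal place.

Cathode: Sn²⁺/Sn; anode: Cr²⁺/Cr. E°cell = +0.73 V, n = 2.
log K = nE°cell / 0.0592 = (2)(+0.73) / 0.0592 = 24.7.

24.7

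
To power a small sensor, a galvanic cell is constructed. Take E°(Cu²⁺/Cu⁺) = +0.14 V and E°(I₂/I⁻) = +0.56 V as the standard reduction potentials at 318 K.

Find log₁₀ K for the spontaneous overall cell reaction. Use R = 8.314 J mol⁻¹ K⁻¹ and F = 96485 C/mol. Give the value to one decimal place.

Cathode: I₂/I⁻; anode: Cu²⁺/Cu⁺. E°cell = (+0.56) − (+0.14) = +0.42 V, with n = 2.
ΔG° = −nFE° = −RT ln K, so ln K = nFE°/(RT) = (2)(96485)(+0.42) / ((8.314)(318)) = 30.655.
log₁₀ K = 30.655 / ln 10 = 13.3.

13.3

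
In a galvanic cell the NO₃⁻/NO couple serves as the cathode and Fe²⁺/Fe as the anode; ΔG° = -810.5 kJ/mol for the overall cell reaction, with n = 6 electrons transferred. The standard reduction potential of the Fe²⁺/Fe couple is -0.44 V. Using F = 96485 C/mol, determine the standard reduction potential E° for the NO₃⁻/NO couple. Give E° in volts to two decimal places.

E°cell = −ΔG°/(nF) = −(-810.5×10³)/((6)(96485)) = +1.400 V.
Since NO₃⁻/NO is the cathode and Fe²⁺/Fe the anode, E°cell = E°(NO₃⁻/NO) − E°(Fe²⁺/Fe).
So E°(NO₃⁻/NO) = E°cell + E°(Fe²⁺/Fe) = +1.400 + (-0.44) = +0.96 V.

+0.96 V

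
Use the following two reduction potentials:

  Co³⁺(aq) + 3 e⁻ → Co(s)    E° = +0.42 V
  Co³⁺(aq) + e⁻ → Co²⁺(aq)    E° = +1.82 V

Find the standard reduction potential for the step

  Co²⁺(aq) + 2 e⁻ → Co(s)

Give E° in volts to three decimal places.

Sequential free energies add, so n₃E°₃ = n₁E°₁ + n₂E°₂.
With n₃ = 3, and the known step contributing 1×(+1.82) V, the unknown satisfies 2·E° = 3×(+0.42) − 1×(+1.82) = -0.560.
E° = -0.560 / 2 = -0.280 V.

-0.280 V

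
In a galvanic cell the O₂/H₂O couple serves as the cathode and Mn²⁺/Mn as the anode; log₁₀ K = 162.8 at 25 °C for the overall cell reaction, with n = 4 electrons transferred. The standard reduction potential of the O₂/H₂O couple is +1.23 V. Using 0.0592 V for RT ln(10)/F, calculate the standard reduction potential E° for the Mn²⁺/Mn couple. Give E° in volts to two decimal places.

-1.18 V

E°cell = (0.0592/n)·log K = (0.0592/4)(162.8) = +2.409 V.
Since O₂/H₂O is the cathode and Mn²⁺/Mn the anode, E°cell = E°(O₂/H₂O) − E°(Mn²⁺/Mn).
So E°(Mn²⁺/Mn) = E°(O₂/H₂O) − E°cell = (+1.23) − (+2.409) = -1.18 V.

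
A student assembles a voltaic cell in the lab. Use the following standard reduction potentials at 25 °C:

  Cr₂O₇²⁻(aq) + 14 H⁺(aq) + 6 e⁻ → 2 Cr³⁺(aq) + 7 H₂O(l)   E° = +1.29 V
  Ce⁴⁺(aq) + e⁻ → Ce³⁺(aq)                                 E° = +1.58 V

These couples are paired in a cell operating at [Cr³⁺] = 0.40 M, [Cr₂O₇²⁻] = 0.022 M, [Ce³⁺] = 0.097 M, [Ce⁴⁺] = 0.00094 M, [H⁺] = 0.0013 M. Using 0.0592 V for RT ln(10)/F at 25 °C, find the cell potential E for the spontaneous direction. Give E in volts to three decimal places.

Ce⁴⁺/Ce³⁺ is the cathode (higher E°), Cr₂O₇²⁻/Cr³⁺ the anode: E°cell = +1.58 − (+1.29) = +0.29 V, n = 6.
Overall: 6 Ce⁴⁺(aq) + 2 Cr³⁺(aq) + 7 H₂O(l) → 6 Ce³⁺(aq) + Cr₂O₇²⁻(aq) + 14 H⁺(aq)
Q = [Ce³⁺]^6·[Cr₂O₇²⁻]·[H⁺]^14 / ([Ce⁴⁺]^6·[Cr³⁺]^2); log Q = -29.185.
E = E° − (0.0592/n) log Q = +0.29 − (0.0592/6)(-29.185) = +0.578 V.

+0.578 V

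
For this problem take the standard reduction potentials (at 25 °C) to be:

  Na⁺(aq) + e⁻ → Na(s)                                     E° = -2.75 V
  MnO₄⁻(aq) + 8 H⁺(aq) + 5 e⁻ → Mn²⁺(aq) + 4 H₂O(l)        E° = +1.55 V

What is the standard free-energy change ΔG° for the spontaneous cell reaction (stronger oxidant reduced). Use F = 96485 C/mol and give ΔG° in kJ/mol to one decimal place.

MnO₄⁻/Mn²⁺ (E° = +1.55 V) is the cathode; Na⁺/Na (E° = -2.75 V) is the anode, so E°cell = +4.30 V.
Balancing electrons gives n = 5 (lcm of 5 and 1).
ΔG° = −nFE° = −(5)(96485)(+4.30) = -2,074,428 J = -2074.4 kJ/mol.

-2074.4 kJ/mol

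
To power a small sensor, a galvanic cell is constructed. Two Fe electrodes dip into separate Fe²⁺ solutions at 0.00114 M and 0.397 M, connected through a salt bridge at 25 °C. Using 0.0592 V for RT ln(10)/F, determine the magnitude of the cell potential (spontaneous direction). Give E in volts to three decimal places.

+0.075 V

For a concentration cell E°cell = 0. The 0.397 M side is the cathode (reduction is favoured where [Fe²⁺] is higher).
With n = 2, E = −(0.0592/2) log([Fe²⁺]ₐₙ/[Fe²⁺]꜀ₐₜ) = −(0.0592/2) log(0.00114/0.397) = −(0.0592/2)(-2.542) = +0.075 V.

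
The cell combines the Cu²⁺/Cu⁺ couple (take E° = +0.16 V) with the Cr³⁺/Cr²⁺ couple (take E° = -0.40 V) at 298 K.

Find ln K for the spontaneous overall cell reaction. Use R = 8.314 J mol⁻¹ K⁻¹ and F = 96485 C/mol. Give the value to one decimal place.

Cathode: Cu²⁺/Cu⁺; anode: Cr³⁺/Cr²⁺. E°cell = (+0.16) − (-0.40) = +0.56 V, with n = 1.
ΔG° = −nFE° = −RT ln K, so ln K = nFE°/(RT) = (1)(96485)(+0.56) / ((8.314)(298)) = 21.808.

21.8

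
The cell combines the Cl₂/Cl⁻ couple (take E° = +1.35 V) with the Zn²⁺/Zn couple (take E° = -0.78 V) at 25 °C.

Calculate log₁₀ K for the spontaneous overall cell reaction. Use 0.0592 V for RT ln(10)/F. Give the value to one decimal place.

Cathode: Cl₂/Cl⁻; anode: Zn²⁺/Zn. E°cell = +2.13 V, n = 2.
log K = nE°cell / 0.0592 = (2)(+2.13) / 0.0592 = 72.0.

72.0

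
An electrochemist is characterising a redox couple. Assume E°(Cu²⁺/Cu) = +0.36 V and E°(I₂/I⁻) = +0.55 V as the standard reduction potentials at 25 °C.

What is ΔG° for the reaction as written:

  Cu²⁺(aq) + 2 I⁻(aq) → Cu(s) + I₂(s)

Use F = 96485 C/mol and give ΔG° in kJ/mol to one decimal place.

+36.7 kJ/mol

As written, Cu²⁺/Cu is reduced (cathode) and I₂/I⁻ is oxidised (anode), so E°cell = (+0.36) − (+0.55) = -0.19 V.
Balancing electrons gives n = 2.
ΔG° = −nFE° = −(2)(96485)(-0.19) = 36,664 J = +36.7 kJ/mol.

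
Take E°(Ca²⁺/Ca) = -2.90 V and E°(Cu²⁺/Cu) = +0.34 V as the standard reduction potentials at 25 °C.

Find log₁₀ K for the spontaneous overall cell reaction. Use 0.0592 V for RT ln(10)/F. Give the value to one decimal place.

109.5

Cathode: Cu²⁺/Cu; anode: Ca²⁺/Ca. E°cell = +3.24 V, n = 2.
log K = nE°cell / 0.0592 = (2)(+3.24) / 0.0592 = 109.5.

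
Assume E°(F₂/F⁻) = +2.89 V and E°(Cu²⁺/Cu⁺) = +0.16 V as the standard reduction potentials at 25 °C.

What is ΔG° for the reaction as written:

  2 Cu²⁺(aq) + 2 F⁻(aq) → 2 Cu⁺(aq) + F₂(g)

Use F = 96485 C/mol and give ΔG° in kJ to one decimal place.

As written, Cu²⁺/Cu⁺ is reduced (cathode) and F₂/F⁻ is oxidised (anode), so E°cell = (+0.16) − (+2.89) = -2.73 V.
Balancing electrons gives n = 2.
ΔG° = −nFE° = −(2)(96485)(-2.73) = 526,808 J = +526.8 kJ.

+526.8 kJ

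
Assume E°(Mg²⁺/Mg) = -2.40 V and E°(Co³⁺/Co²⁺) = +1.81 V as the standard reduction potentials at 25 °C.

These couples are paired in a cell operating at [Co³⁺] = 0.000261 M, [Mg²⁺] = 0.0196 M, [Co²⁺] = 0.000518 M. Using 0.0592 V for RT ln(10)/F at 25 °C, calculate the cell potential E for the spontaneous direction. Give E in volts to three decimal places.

Co³⁺/Co²⁺ is the cathode (higher E°), Mg²⁺/Mg the anode: E°cell = +1.81 − (-2.40) = +4.21 V, n = 2.
Overall: 2 Co³⁺(aq) + Mg(s) → 2 Co²⁺(aq) + Mg²⁺(aq)
Q = [Co²⁺]^2·[Mg²⁺] / ([Co³⁺]^2); log Q = -1.112.
E = E° − (0.0592/n) log Q = +4.21 − (0.0592/2)(-1.112) = +4.243 V.

+4.243 V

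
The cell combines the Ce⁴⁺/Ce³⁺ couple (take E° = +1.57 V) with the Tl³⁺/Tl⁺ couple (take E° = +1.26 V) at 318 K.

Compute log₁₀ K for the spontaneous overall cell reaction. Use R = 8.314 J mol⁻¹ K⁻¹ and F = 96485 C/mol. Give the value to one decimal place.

9.8

Cathode: Ce⁴⁺/Ce³⁺; anode: Tl³⁺/Tl⁺. E°cell = (+1.57) − (+1.26) = +0.31 V, with n = 2.
ΔG° = −nFE° = −RT ln K, so ln K = nFE°/(RT) = (2)(96485)(+0.31) / ((8.314)(318)) = 22.626.
log₁₀ K = 22.626 / ln 10 = 9.8.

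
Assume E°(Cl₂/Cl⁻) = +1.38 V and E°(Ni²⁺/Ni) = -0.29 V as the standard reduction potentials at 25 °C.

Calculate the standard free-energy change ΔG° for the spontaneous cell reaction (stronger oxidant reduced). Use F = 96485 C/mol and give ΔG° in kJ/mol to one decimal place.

-322.3 kJ/mol

Cl₂/Cl⁻ (E° = +1.38 V) is the cathode; Ni²⁺/Ni (E° = -0.29 V) is the anode, so E°cell = +1.67 V.
Balancing electrons gives n = 2 (lcm of 2 and 2).
ΔG° = −nFE° = −(2)(96485)(+1.67) = -322,260 J = -322.3 kJ/mol.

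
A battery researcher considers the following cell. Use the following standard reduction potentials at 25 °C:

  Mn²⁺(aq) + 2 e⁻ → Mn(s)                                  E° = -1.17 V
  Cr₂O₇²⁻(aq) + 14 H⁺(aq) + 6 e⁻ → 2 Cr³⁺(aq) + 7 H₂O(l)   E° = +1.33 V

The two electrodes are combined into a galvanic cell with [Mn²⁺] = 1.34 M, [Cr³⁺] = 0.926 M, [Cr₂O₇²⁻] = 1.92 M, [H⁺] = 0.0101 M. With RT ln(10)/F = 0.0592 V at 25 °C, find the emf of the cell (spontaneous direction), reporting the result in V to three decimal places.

Cr₂O₇²⁻/Cr³⁺ is the cathode (higher E°), Mn²⁺/Mn the anode: E°cell = +1.33 − (-1.17) = +2.50 V, n = 6.
Overall: Cr₂O₇²⁻(aq) + 14 H⁺(aq) + 3 Mn(s) → 2 Cr³⁺(aq) + 7 H₂O(l) + 3 Mn²⁺(aq)
Q = [Cr³⁺]^2·[Mn²⁺]^3 / ([Cr₂O₇²⁻]·[H⁺]^14); log Q = 27.971.
E = E° − (0.0592/n) log Q = +2.50 − (0.0592/6)(27.971) = +2.224 V.

+2.224 V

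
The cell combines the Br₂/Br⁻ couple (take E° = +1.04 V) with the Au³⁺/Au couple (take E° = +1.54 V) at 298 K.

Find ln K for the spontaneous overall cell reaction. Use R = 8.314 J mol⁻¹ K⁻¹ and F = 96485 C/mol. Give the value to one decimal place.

116.8

Cathode: Au³⁺/Au; anode: Br₂/Br⁻. E°cell = (+1.54) − (+1.04) = +0.50 V, with n = 6.
ΔG° = −nFE° = −RT ln K, so ln K = nFE°/(RT) = (6)(96485)(+0.50) / ((8.314)(298)) = 116.830.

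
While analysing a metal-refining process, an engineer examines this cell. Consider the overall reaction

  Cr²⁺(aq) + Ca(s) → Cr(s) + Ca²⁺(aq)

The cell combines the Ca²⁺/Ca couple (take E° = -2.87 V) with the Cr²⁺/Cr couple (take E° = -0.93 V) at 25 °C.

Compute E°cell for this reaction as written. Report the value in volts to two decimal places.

The Cr²⁺/Cr couple has the higher reduction potential, so it is the cathode; Ca²⁺/Ca is oxidised at the anode.
E°cell = E°(cathode) − E°(anode) = (-0.93) − (-2.87) = +1.94 V.

+1.94 V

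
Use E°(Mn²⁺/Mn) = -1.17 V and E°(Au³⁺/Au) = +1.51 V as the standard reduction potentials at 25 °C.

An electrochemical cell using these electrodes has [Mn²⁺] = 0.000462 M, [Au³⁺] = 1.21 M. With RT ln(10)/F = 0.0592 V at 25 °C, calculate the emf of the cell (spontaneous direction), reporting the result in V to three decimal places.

+2.780 V

Au³⁺/Au is the cathode (higher E°), Mn²⁺/Mn the anode: E°cell = +1.51 − (-1.17) = +2.68 V, n = 6.
Overall: 2 Au³⁺(aq) + 3 Mn(s) → 2 Au(s) + 3 Mn²⁺(aq)
Q = [Mn²⁺]^3 / ([Au³⁺]^2); log Q = -10.172.
E = E° − (0.0592/n) log Q = +2.68 − (0.0592/6)(-10.172) = +2.780 V.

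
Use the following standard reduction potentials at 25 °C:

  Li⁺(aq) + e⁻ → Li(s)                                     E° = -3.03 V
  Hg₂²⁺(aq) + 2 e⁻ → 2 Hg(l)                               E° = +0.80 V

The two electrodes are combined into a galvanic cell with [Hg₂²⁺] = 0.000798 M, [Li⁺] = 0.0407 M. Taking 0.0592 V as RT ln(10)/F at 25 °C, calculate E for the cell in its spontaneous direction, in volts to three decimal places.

Hg₂²⁺/Hg is the cathode (higher E°), Li⁺/Li the anode: E°cell = +0.80 − (-3.03) = +3.83 V, n = 2.
Overall: Hg₂²⁺(aq) + 2 Li(s) → 2 Hg(l) + 2 Li⁺(aq)
Q = [Li⁺]^2 / ([Hg₂²⁺]); log Q = 0.317.
E = E° − (0.0592/n) log Q = +3.83 − (0.0592/2)(0.317) = +3.821 V.

+3.821 V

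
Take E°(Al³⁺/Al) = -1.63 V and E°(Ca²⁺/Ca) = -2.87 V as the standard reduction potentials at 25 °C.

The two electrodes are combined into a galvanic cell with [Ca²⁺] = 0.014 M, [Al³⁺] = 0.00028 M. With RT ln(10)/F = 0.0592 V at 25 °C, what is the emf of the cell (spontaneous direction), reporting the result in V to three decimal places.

+1.225 V

Al³⁺/Al is the cathode (higher E°), Ca²⁺/Ca the anode: E°cell = -1.63 − (-2.87) = +1.24 V, n = 6.
Overall: 2 Al³⁺(aq) + 3 Ca(s) → 2 Al(s) + 3 Ca²⁺(aq)
Q = [Ca²⁺]^3 / ([Al³⁺]^2); log Q = 1.544.
E = E° − (0.0592/n) log Q = +1.24 − (0.0592/6)(1.544) = +1.225 V.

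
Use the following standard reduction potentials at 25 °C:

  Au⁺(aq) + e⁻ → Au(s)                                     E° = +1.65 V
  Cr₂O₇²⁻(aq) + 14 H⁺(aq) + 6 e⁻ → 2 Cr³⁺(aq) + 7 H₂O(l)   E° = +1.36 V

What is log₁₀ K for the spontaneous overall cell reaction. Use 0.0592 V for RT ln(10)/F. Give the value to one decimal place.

Cathode: Au⁺/Au; anode: Cr₂O₇²⁻/Cr³⁺. E°cell = +0.29 V, n = 6.
log K = nE°cell / 0.0592 = (6)(+0.29) / 0.0592 = 29.4.

29.4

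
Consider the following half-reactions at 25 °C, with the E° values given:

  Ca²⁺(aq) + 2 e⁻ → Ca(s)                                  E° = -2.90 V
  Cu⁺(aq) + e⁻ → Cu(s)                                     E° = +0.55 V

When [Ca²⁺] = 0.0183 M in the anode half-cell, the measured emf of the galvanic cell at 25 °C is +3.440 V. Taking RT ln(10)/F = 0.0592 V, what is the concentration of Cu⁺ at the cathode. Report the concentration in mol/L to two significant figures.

Cu⁺/Cu is the cathode, Ca²⁺/Ca the anode: E°cell = +3.45 V, n = 2.
Overall reaction: 2 Cu⁺(aq) + Ca(s) → 2 Cu(s) + Ca²⁺(aq); Q = [Ca²⁺]^1/[Cu⁺]^2.
From E = E° − (0.0592/n) log Q: log Q = (E° − E)·n/0.0592 = (+3.45 − (+3.440))·2/0.0592 = 0.3378.
So 2·log[Cu⁺] = 1·log(0.0183) − log Q = -1.7375 − (0.3378) = -2.0753; log[Cu⁺] = -2.0753 / 2 = -1.0376; [Cu⁺] = 10^(-1.0376) ≈ 0.092 M.

0.092 M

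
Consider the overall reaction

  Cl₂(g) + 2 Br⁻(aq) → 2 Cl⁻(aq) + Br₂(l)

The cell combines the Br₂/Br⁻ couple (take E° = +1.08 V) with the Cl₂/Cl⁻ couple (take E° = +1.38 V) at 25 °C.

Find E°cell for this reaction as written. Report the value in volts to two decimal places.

+0.30 V

The Cl₂/Cl⁻ couple has the higher reduction potential, so it is the cathode; Br₂/Br⁻ is oxidised at the anode.
E°cell = E°(cathode) − E°(anode) = (+1.38) − (+1.08) = +0.30 V.
Since E°cell > 0, the reaction is spontaneous under standard conditions.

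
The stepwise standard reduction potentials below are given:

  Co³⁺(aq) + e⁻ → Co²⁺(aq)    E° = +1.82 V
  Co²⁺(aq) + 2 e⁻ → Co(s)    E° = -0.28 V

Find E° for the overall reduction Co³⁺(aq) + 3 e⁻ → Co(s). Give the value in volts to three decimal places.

Standard free energies of sequential steps add: ΔG°₃ = ΔG°₁ + ΔG°₂, so n₃E°₃ = n₁E°₁ + n₂E°₂.
E°₃ = (1×+1.82 + 2×-0.28) / 3 = (+1.260) / 3 = +0.420 V.
E° values themselves are not directly additive — weighting by electron count is essential.

+0.420 V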